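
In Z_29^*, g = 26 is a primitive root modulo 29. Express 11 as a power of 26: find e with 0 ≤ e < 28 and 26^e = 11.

19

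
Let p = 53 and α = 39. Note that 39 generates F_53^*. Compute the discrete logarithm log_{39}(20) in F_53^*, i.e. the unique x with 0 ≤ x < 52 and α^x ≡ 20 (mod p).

Successive powers of 39 modulo 53:
  39^0=1  39^1=39  39^2=37  39^3=12  39^4=44  39^5=20
So 39^5 ≡ 20 (mod 53), giving x = 5.

5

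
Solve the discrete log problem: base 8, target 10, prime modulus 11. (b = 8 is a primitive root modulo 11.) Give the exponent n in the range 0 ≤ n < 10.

Successive powers of 8 modulo 11:
  8^0=1  8^1=8  8^2=9  8^3=6  8^4=4  8^5=10
So 8^5 ≡ 10 (mod 11), giving n = 5.

5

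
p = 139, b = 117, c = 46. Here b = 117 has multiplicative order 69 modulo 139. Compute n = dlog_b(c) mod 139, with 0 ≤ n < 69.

Baby-step giant-step with m = ceil(sqrt(69)) = 9.
Baby table (117^j mod 139 for j=0..8):
  0:1  1:117  2:67  3:55  4:41  5:71  6:106  7:31
  8:13
Giant step factor: 117^(-9) ≡ 52 (mod 139).
Scan 46·52^i mod 139 for i = 0, 1, …:
  i=0: 46   i=1: 29   i=2: 118   i=3: 20
  i=4: 67
Match at i=4, j=2: n = 4·9 + 2 = 38.

38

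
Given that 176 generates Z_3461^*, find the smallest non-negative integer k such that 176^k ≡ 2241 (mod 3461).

Successive powers of 176 modulo 3461:
  176^0=1  176^1=176  176^2=3288  176^3=701  176^4=2241
So 176^4 ≡ 2241 (mod 3461), giving k = 4.

4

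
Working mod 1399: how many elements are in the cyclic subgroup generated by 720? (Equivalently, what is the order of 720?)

699

The order of 720 must divide p − 1 = 1398 = 2 · 3 · 233.
Divisors: 1, 2, 3, 6, 233, 466, 699, 1398.
Check each in increasing order: 720^1 ≡ 720;  720^2 ≡ 770;  720^3 ≡ 396;  720^6 ≡ 128;  720^233 ≡ 390;  720^466 ≡ 1008;  720^699 ≡ 1.
Smallest exponent giving 1 is 699.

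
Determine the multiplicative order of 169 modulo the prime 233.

58

The order of 169 must divide p − 1 = 232 = 2^3 · 29.
Divisors: 1, 2, 4, 8, 29, 58, 116, 232.
Check each in increasing order: 169^1 ≡ 169;  169^2 ≡ 135;  169^4 ≡ 51;  169^8 ≡ 38;  169^29 ≡ 232;  169^58 ≡ 1.
Smallest exponent giving 1 is 58.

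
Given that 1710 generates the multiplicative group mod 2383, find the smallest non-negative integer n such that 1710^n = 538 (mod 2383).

Baby-step giant-step with m = ceil(sqrt(2382)) = 49.
Baby table (1710^j mod 2383 for j=0..48):
  0:1  1:1710  2:159  3:228  4:1451  5:507  6:1941  7:1974
  8:1212  9:1693  10:2068  11:2291  12:2341  13:2053  14:471  15:2339
  16:1016  17:153  18:1883  19:497  20:1522  21:384  22:1315  23:1481
  24:1764  25:1945  26:1665  27:1848  28:222  29:723  30:1936  31:573
  32:417  33:553  34:1962  35:2139  36:2168  37:1715  38:1560  39:1023
  40:208  41:613  42:2093  43:2147  44:1550  45:604  46:1001  47:716
  48:1881
Giant step factor: 1710^(-49) ≡ 1090 (mod 2383).
Scan 538·1090^i mod 2383 for i = 0, 1, …:
  i=0: 538   i=1: 202   i=2: 944   i=3: 1887
  i=4: 301   i=5: 1619   i=6: 1290   i=7: 130
  i=8: 1103   i=9: 1238     …   i=39: 255
  i=40: 1522
Match at i=40, j=20: n = 40·49 + 20 = 1980.

1980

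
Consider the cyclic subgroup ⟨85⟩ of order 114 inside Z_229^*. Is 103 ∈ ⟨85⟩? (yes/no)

103 ∈ ⟨85⟩ iff 103^114 ≡ 1 (mod 229), since |⟨85⟩| = 114.
103^114 mod 229 = 1.
Since 1 = 1, 103 lies in the subgroup.

yes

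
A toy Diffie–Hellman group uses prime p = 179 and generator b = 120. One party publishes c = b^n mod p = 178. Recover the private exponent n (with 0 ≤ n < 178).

Baby-step giant-step with m = ceil(sqrt(178)) = 14.
Baby table (120^j mod 179 for j=0..13):
  0:1  1:120  2:80  3:113  4:135  5:90  6:60  7:40
  8:146  9:157  10:45  11:30  12:20  13:73
Giant step factor: 120^(-14) ≡ 65 (mod 179).
Scan 178·65^i mod 179 for i = 0, 1, …:
  i=0: 178   i=1: 114   i=2: 71   i=3: 140
  i=4: 150   i=5: 84   i=6: 90
Match at i=6, j=5: n = 6·14 + 5 = 89.

89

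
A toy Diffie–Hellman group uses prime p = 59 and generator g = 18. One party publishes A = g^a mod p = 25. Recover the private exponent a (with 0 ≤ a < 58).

34

Baby-step giant-step with m = ceil(sqrt(58)) = 8.
Baby table (18^j mod 59 for j=0..7):
  0:1  1:18  2:29  3:50  4:15  5:34  6:22  7:42
Giant step factor: 18^(-8) ≡ 16 (mod 59).
Scan 25·16^i mod 59 for i = 0, 1, …:
  i=0: 25   i=1: 46   i=2: 28   i=3: 35
  i=4: 29
Match at i=4, j=2: a = 4·8 + 2 = 34.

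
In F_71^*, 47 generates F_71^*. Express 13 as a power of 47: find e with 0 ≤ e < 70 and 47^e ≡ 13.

Baby-step giant-step with m = ceil(sqrt(70)) = 9.
Baby table (47^j mod 71 for j=0..8):
  0:1  1:47  2:8  3:21  4:64  5:26  6:15  7:66
  8:49
Giant step factor: 47^(-9) ≡ 55 (mod 71).
Scan 13·55^i mod 71 for i = 0, 1, …:
  i=0: 13   i=1: 5   i=2: 62   i=3: 2
  i=4: 39   i=5: 15
Match at i=5, j=6: e = 5·9 + 6 = 51.

51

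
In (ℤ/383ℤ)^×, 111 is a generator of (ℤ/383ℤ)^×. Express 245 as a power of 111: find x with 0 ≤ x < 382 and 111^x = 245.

Baby-step giant-step with m = ceil(sqrt(382)) = 20.
Baby table (111^j mod 383 for j=0..19):
  0:1  1:111  2:65  3:321  4:12  5:183  6:14  7:22
  8:144  9:281  10:168  11:264  12:196  13:308  14:101  15:104
  16:54  17:249  18:63  19:99
Giant step factor: 111^(-20) ≡ 185 (mod 383).
Scan 245·185^i mod 383 for i = 0, 1, …:
  i=0: 245   i=1: 131   i=2: 106   i=3: 77
  i=4: 74   i=5: 285   i=6: 254   i=7: 264
Match at i=7, j=11: x = 7·20 + 11 = 151.

151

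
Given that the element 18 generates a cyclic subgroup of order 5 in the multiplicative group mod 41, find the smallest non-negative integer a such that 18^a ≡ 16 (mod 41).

4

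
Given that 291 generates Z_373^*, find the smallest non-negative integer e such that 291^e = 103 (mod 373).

122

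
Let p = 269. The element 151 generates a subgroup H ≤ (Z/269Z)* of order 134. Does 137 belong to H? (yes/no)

no

137 ∈ ⟨151⟩ iff 137^134 ≡ 1 (mod 269), since |⟨151⟩| = 134.
137^134 mod 269 = 268.
Since 268 ≠ 1, 137 does not lie in the subgroup.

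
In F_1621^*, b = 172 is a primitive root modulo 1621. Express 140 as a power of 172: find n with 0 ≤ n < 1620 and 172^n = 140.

Baby-step giant-step with m = ceil(sqrt(1620)) = 41.
Baby table (172^j mod 1621 for j=0..40):
  0:1  1:172  2:406  3:129  4:1115  5:502  6:431  7:1187
  8:1539  9:485  10:749  11:769  12:967  13:982  14:320  15:1547
  16:240  17:755  18:180  19:161  20:135  21:526  22:1317  23:1205
  24:1393  25:1309  26:1450  27:1387  28:277  29:635  30:613  31:71
  32:865  33:1269  34:1054  35:1357  36:1601  37:1423  38:1606  39:662
  40:394
Giant step factor: 172^(-41) ≡ 604 (mod 1621).
Scan 140·604^i mod 1621 for i = 0, 1, …:
  i=0: 140   i=1: 268   i=2: 1393
Match at i=2, j=24: n = 2·41 + 24 = 106.

106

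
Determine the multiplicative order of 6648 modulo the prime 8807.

119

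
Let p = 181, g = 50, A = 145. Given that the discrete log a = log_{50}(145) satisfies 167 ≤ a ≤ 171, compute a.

168

Compute 50^167 mod 181 = 21, then multiply by 50 repeatedly:
  50^167=21  50^168=145
Found 145 at exponent 168.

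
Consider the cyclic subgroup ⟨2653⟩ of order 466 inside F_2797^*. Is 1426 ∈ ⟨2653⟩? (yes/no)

1426 ∈ ⟨2653⟩ iff 1426^466 ≡ 1 (mod 2797), since |⟨2653⟩| = 466.
1426^466 mod 2797 = 1.
Since 1 = 1, 1426 lies in the subgroup.

yes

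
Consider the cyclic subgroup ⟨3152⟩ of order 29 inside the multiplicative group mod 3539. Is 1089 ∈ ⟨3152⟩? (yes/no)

1089 ∈ ⟨3152⟩ iff 1089^29 ≡ 1 (mod 3539), since |⟨3152⟩| = 29.
1089^29 mod 3539 = 1.
Since 1 = 1, 1089 lies in the subgroup.

yes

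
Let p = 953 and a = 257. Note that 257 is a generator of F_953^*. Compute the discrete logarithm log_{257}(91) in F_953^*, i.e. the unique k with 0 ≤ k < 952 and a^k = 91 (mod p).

Baby-step giant-step with m = ceil(sqrt(952)) = 31.
Baby table (257^j mod 953 for j=0..30):
  0:1  1:257  2:292  3:710  4:447  5:519  6:916  7:21
  8:632  9:414  10:615  11:810  12:416  13:176  14:441  15:883
  16:117  17:526  18:809  19:159  20:837  21:684  22:436  23:551
  24:563  25:788  26:480  27:423  28:69  29:579  30:135
Giant step factor: 257^(-31) ≡ 756 (mod 953).
Scan 91·756^i mod 953 for i = 0, 1, …:
  i=0: 91   i=1: 180   i=2: 754   i=3: 130
  i=4: 121   i=5: 941   i=6: 458   i=7: 309
  i=8: 119   i=9: 382     …   i=27: 708
  i=28: 615
Match at i=28, j=10: k = 28·31 + 10 = 878.

878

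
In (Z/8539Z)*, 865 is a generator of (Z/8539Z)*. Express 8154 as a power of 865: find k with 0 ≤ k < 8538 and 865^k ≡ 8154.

Baby-step giant-step with m = ceil(sqrt(8538)) = 93.
Baby table (865^j mod 8539 for j=0..92):
  0:1  1:865  2:5332  3:1120  4:3893  5:3079  6:7706  7:5270
  8:7263  9:6330  10:1951  11:5432  12:2230  13:7675  14:4072  15:4212
  16:5766  17:814  18:3912  19:2436  20:6546  21:933  22:4379  23:5058
  24:3202  25:3094  26:3603  27:8399  28:6985  29:4952  30:5441  31:1476
  32:4429  33:5613  34:5093  35:7860  36:1856  37:108  38:8030  39:3743
  40:1414  41:2033  42:8050  43:3965  44:5586  45:7355  46:520  47:5772
  48:6004  49:1748  50:617  51:4287  52:2329  53:7920  54:2522  55:4085
  56:6918  57:6770  58:6835  59:3287  60:8307  61:4256  62:1131  63:4869
  64:1958  65:2948  66:5398  67:6976  68:5706  69:148  70:8474  71:3548
  72:3519  73:4051  74:3125  75:4801  76:2911  77:7549  78:6089  79:6961
  80:1270  81:5558  82:213  83:4926  84:29  85:8007  86:926  87:6863
  88:1890  89:3901  90:1460  91:7667  92:5691
Giant step factor: 865^(-93) ≡ 2077 (mod 8539).
Scan 8154·2077^i mod 8539 for i = 0, 1, …:
  i=0: 8154   i=1: 3021   i=2: 6991   i=3: 4007
  i=4: 5553   i=5: 5931   i=6: 5449   i=7: 3398
  i=8: 4432   i=9: 222     …   i=75: 6079
  i=76: 5441
Match at i=76, j=30: k = 76·93 + 30 = 7098.

7098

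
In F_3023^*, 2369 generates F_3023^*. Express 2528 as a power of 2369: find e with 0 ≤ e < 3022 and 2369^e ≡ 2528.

1615

Baby-step giant-step with m = ceil(sqrt(3022)) = 55.
Baby table (2369^j mod 3023 for j=0..54):
  0:1  1:2369  2:1473  3:995  4:2238  5:2503  6:1504  7:1882
  8:2556  9:95  10:1353  11:877  12:812  13:1000  14:1991  15:799
  16:433  17:980  18:2979  19:1569  20:1694  21:1565  22:1287  23:1719
  24:330  25:1836  26:2410  27:1866  28:928  29:711  30:548  31:1345
  32:63  33:1120  34:2109  35:2225  36:1936  37:493  38:1039  39:669
  40:809  41:2962  42:595  43:837  44:2788  45:2540  46:1490  47:1969
  48:72  49:1280  50:251  51:2111  52:917  53:1859  54:2483
Giant step factor: 2369^(-55) ≡ 1224 (mod 3023).
Scan 2528·1224^i mod 3023 for i = 0, 1, …:
  i=0: 2528   i=1: 1743   i=2: 2217   i=3: 1977
  i=4: 1448   i=5: 874   i=6: 2657   i=7: 2443
  i=8: 485   i=9: 1132     …   i=28: 1340
  i=29: 1694
Match at i=29, j=20: e = 29·55 + 20 = 1615.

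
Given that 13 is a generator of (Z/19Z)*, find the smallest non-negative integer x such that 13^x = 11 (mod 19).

Successive powers of 13 modulo 19:
  13^0=1  13^1=13  13^2=17  13^3=12  13^4=4  13^5=14
  13^6=11
So 13^6 ≡ 11 (mod 19), giving x = 6.

6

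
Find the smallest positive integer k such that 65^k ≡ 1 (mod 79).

13

The order of 65 must divide p − 1 = 78 = 2 · 3 · 13.
Divisors: 1, 2, 3, 6, 13, 26, 39, 78.
Check each in increasing order: 65^1 ≡ 65;  65^2 ≡ 38;  65^3 ≡ 21;  65^6 ≡ 46;  65^13 ≡ 1.
Smallest exponent giving 1 is 13.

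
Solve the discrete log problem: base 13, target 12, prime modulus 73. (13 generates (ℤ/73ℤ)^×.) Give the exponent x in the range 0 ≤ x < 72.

26

Baby-step giant-step with m = ceil(sqrt(72)) = 9.
Baby table (13^j mod 73 for j=0..8):
  0:1  1:13  2:23  3:7  4:18  5:15  6:49  7:53
  8:32
Giant step factor: 13^(-9) ≡ 63 (mod 73).
Scan 12·63^i mod 73 for i = 0, 1, …:
  i=0: 12   i=1: 26   i=2: 32
Match at i=2, j=8: x = 2·9 + 8 = 26.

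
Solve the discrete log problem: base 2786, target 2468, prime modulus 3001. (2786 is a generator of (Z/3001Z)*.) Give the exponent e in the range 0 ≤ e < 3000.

491

Baby-step giant-step with m = ceil(sqrt(3000)) = 55.
Baby table (2786^j mod 3001 for j=0..54):
  0:1  1:2786  2:1210  3:937  4:2613  5:2393  6:1677  7:2566
  8:494  9:1826  10:541  11:724  12:392  13:2749  14:162  15:1182
  16:955  17:1744  18:165  19:537  20:1584  21:1554  22:2002  23:1714
  24:613  25:249  26:483  27:1190  28:2236  29:2421  30:1659  31:434
  32:2722  33:2966  34:1523  35:2665  36:216  37:1576  38:273  39:1325
  40:220  41:716  42:2112  43:2072  44:1669  45:1285  46:2818  47:332
  48:644  49:2587  50:1981  51:227  52:2212  53:1579  54:2629
Giant step factor: 2786^(-55) ≡ 493 (mod 3001).
Scan 2468·493^i mod 3001 for i = 0, 1, …:
  i=0: 2468   i=1: 1319   i=2: 2051   i=3: 2807
  i=4: 390   i=5: 206   i=6: 2525   i=7: 2411
  i=8: 227
Match at i=8, j=51: e = 8·55 + 51 = 491.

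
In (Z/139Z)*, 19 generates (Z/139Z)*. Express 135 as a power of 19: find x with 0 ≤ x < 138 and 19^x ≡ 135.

17

Successive powers of 19 modulo 139:
  19^0=1  19^1=19  19^2=83  19^3=48  19^4=78  19^5=92
  19^6=80  19^7=130  19^8=107  19^9=87  19^10=124  19^11=132
  19^12=6  19^13=114  19^14=81  19^15=10  19^16=51  19^17=135
So 19^17 ≡ 135 (mod 139), giving x = 17.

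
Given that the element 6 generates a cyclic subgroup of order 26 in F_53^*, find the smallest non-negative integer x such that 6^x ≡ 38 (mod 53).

Successive powers of 6 modulo 53:
  6^0=1  6^1=6  6^2=36  6^3=4  6^4=24  6^5=38
So 6^5 ≡ 38 (mod 53), giving x = 5.

5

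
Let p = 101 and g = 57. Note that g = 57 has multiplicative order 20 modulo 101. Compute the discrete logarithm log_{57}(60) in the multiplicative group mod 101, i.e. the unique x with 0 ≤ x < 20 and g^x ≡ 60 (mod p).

Successive powers of 57 modulo 101:
  57^0=1  57^1=57  57^2=17  57^3=60
So 57^3 ≡ 60 (mod 101), giving x = 3.

3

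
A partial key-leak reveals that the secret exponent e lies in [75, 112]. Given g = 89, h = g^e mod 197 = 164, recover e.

Compute 89^75 mod 197 = 118, then multiply by 89 repeatedly:
  89^75=118  89^76=61  89^77=110  89^78=137  89^79=176
  89^80=101  89^81=124  89^82=4  89^83=159  89^84=164
Found 164 at exponent 84.

84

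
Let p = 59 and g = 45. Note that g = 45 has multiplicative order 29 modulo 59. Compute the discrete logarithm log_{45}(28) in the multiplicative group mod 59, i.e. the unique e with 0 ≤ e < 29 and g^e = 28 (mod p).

27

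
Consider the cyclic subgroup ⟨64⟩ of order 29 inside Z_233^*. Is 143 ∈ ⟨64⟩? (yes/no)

no

143 ∈ ⟨64⟩ iff 143^29 ≡ 1 (mod 233), since |⟨64⟩| = 29.
143^29 mod 233 = 136.
Since 136 ≠ 1, 143 does not lie in the subgroup.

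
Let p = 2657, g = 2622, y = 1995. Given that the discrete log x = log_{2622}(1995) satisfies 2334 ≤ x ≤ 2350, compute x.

Compute 2622^2334 mod 2657 = 718, then multiply by 2622 repeatedly:
  2622^2334=718  2622^2335=1440  2622^2336=83  2622^2337=2409  2622^2338=709
  2622^2339=1755  2622^2340=2343  2622^2341=362  2622^2342=615  2622^2343=2388
  2622^2344=1444  2622^2345=2600  2622^2346=1995
Found 1995 at exponent 2346.

2346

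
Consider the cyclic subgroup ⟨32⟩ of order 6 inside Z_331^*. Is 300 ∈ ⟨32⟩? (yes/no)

yes

⟨32⟩ has order 6; its elements mod 331 are {1, 31, 32, 299, 300, 330}.
300 is in this set.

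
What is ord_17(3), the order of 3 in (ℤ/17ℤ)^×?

16

The order of 3 must divide p − 1 = 16 = 2^4.
Divisors: 1, 2, 4, 8, 16.
Check each in increasing order: 3^1 ≡ 3;  3^2 ≡ 9;  3^4 ≡ 13;  3^8 ≡ 16;  3^16 ≡ 1.
Smallest exponent giving 1 is 16.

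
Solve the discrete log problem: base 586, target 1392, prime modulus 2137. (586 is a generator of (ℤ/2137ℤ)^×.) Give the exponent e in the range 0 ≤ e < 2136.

Baby-step giant-step with m = ceil(sqrt(2136)) = 47.
Baby table (586^j mod 2137 for j=0..46):
  0:1  1:586  2:1476  3:1588  4:973  5:1736  6:84  7:73
  8:38  9:898  10:526  11:508  12:645  13:1858  14:1055  15:637
  16:1444  17:2069  18:755  19:71  20:1003  21:83  22:1624  23:699
  24:1447  25:1690  26:909  27:561  28:1785  29:1017  30:1876  31:918
  32:1561  33:110  34:350  35:2085  36:1583  37:180  38:767  39:692
  40:1619  41:2043  42:478  43:161  44:318  45:429  46:1365
Giant step factor: 586^(-47) ≡ 1098 (mod 2137).
Scan 1392·1098^i mod 2137 for i = 0, 1, …:
  i=0: 1392   i=1: 461   i=2: 1846   i=3: 1032
  i=4: 526
Match at i=4, j=10: e = 4·47 + 10 = 198.

198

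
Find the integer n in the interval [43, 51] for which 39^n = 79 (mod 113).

47

Compute 39^43 mod 113 = 89, then multiply by 39 repeatedly:
  39^43=89  39^44=81  39^45=108  39^46=31  39^47=79
Found 79 at exponent 47.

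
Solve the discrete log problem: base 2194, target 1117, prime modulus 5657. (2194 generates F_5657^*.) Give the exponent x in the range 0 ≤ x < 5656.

2907

Baby-step giant-step with m = ceil(sqrt(5656)) = 76.
Baby table (2194^j mod 5657 for j=0..75):
  0:1  1:2194  2:5186  3:1857  4:1218  5:2188  6:3336  7:4683
  8:1390  9:537  10:1522  11:1638  12:1577  13:3511  14:3957  15:3820
  16:3063  17:5363  18:5519  19:2706  20:2771  21:3956  22:1626  23:3534
  24:3506  25:4301  26:518  27:5092  28:4930  29:236  30:2997  31:1984
  32:2663  33:4598  34:1581  35:973  36:2073  37:5591  38:2278  39:2801
  40:1892  41:4467  42:2674  43:447  44:2057  45:4429  46:4157  47:1374
  48:5032  49:3401  50:211  51:4717  52:2445  53:1494  54:2433  55:3451
  56:2428  57:3795  58:4783  59:167  60:4350  61:541  62:4641  63:5411
  64:3348  65:2726  66:1395  67:193  68:4824  69:5266  70:2010  71:3137
  72:3666  73:4607  74:4356  75:2391
Giant step factor: 2194^(-76) ≡ 4136 (mod 5657).
Scan 1117·4136^i mod 5657 for i = 0, 1, …:
  i=0: 1117   i=1: 3800   i=2: 1654   i=3: 1631
  i=4: 2672   i=5: 3271   i=6: 2969   i=7: 4094
  i=8: 1383   i=9: 861     …   i=37: 1114
  i=38: 2706
Match at i=38, j=19: x = 38·76 + 19 = 2907.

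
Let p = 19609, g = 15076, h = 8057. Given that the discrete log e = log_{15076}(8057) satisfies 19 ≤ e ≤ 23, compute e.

Compute 15076^19 mod 19609 = 6353, then multiply by 15076 repeatedly:
  15076^19=6353  15076^20=7472  15076^21=13776  15076^22=8057
Found 8057 at exponent 22.

22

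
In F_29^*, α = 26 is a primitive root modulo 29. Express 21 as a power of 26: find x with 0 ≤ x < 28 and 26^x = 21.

23

Successive powers of 26 modulo 29:
  26^0=1  26^1=26  26^2=9  26^3=2  26^4=23  26^5=18
  26^6=4  26^7=17  26^8=7  26^9=8  26^10=5  26^11=14
  26^12=16  26^13=10  26^14=28  26^15=3  26^16=20  26^17=27
  26^18=6  26^19=11  26^20=25  26^21=12  26^22=22  26^23=21
So 26^23 ≡ 21 (mod 29), giving x = 23.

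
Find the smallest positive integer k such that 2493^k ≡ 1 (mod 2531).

2530

The order of 2493 must divide p − 1 = 2530 = 2 · 5 · 11 · 23.
Divisors: 1, 2, 5, 10, 11, 22, 23, 46, 55, 110, 115, 230, 253, 506, 1265, 2530.
Check each in increasing order: 2493^1 ≡ 2493;  2493^2 ≡ 1444;  2493^5 ≡ 318;  2493^10 ≡ 2415;  2493^11 ≡ 1877;  2493^22 ≡ 2508;  2493^23 ≡ 874;  2493^46 ≡ 2045;  2493^55 ≡ 781;  2493^110 ≡ 2521;  2493^115 ≡ 1882;  2493^230 ≡ 1055;  2493^253 ≡ 786;  2493^506 ≡ 232;  2493^1265 ≡ 2530;  2493^2530 ≡ 1.
Smallest exponent giving 1 is 2530.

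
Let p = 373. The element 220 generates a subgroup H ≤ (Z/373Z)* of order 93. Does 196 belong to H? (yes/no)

196 ∈ ⟨220⟩ iff 196^93 ≡ 1 (mod 373), since |⟨220⟩| = 93.
196^93 mod 373 = 372.
Since 372 ≠ 1, 196 does not lie in the subgroup.

no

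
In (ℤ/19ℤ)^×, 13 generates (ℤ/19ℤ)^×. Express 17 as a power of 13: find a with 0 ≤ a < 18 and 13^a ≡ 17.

2

Successive powers of 13 modulo 19:
  13^0=1  13^1=13  13^2=17
So 13^2 ≡ 17 (mod 19), giving a = 2.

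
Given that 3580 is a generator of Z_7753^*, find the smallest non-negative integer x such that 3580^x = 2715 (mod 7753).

5122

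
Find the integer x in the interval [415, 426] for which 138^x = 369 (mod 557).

Compute 138^415 mod 557 = 125, then multiply by 138 repeatedly:
  138^415=125  138^416=540  138^417=439  138^418=426  138^419=303
  138^420=39  138^421=369
Found 369 at exponent 421.

421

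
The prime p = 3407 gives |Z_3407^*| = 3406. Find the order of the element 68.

3406

The order of 68 must divide p − 1 = 3406 = 2 · 13 · 131.
Divisors: 1, 2, 13, 26, 131, 262, 1703, 3406.
Check each in increasing order: 68^1 ≡ 68;  68^2 ≡ 1217;  68^13 ≡ 1990;  68^26 ≡ 1166;  68^131 ≡ 260;  68^262 ≡ 2867;  68^1703 ≡ 3406;  68^3406 ≡ 1.
Smallest exponent giving 1 is 3406.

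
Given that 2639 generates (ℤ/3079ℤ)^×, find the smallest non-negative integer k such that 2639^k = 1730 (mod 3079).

434

Baby-step giant-step with m = ceil(sqrt(3078)) = 56.
Baby table (2639^j mod 3079 for j=0..55):
  0:1  1:2639  2:2702  3:2693  4:495  5:809  6:1204  7:2907
  8:1784  9:185  10:1733  11:1072  12:2486  13:2284  14:1873  15:1052
  16:2049  17:587  18:356  19:389  20:1264  21:1139  22:717  23:1657
  24:643  25:348  26:830  27:1201  28:1148  29:2915  30:1343  31:248
  32:1724  33:1953  34:2800  35:2679  36:497  37:3008  38:450  39:2135
  40:2774  41:1803  42:1062  43:728  44:2975  45:2654  46:2260  47:117
  48:863  49:2076  50:1023  51:2493  52:2283  53:2313  54:1429  55:2435
Giant step factor: 2639^(-56) ≡ 2577 (mod 3079).
Scan 1730·2577^i mod 3079 for i = 0, 1, …:
  i=0: 1730   i=1: 2897   i=2: 2073   i=3: 56
  i=4: 2678   i=5: 1167   i=6: 2255   i=7: 1062
Match at i=7, j=42: k = 7·56 + 42 = 434.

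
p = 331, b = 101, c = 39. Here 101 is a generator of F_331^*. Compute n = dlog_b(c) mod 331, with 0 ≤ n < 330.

188

Baby-step giant-step with m = ceil(sqrt(330)) = 19.
Baby table (101^j mod 331 for j=0..18):
  0:1  1:101  2:271  3:229  4:290  5:162  6:143  7:210
  8:26  9:309  10:95  11:327  12:258  13:240  14:77  15:164
  16:14  17:90  18:153
Giant step factor: 101^(-19) ≡ 35 (mod 331).
Scan 39·35^i mod 331 for i = 0, 1, …:
  i=0: 39   i=1: 41   i=2: 111   i=3: 244
  i=4: 265   i=5: 7   i=6: 245   i=7: 300
  i=8: 239   i=9: 90
Match at i=9, j=17: n = 9·19 + 17 = 188.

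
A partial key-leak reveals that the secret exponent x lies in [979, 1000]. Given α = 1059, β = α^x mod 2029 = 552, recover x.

980

Compute 1059^979 mod 2029 = 58, then multiply by 1059 repeatedly:
  1059^979=58  1059^980=552
Found 552 at exponent 980.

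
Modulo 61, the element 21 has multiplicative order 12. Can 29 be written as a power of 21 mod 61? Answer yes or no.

⟨21⟩ has order 12; its elements mod 61 are {1, 11, 13, 14, 21, 29, 32, 40, 47, 48, 50, 60}.
29 is in this set.

yes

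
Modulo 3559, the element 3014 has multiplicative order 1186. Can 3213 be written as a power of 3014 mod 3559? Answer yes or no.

no

3213 ∈ ⟨3014⟩ iff 3213^1186 ≡ 1 (mod 3559), since |⟨3014⟩| = 1186.
3213^1186 mod 3559 = 2123.
Since 2123 ≠ 1, 3213 does not lie in the subgroup.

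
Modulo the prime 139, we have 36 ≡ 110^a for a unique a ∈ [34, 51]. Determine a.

42

Compute 110^34 mod 139 = 118, then multiply by 110 repeatedly:
  110^34=118  110^35=53  110^36=131  110^37=93  110^38=83
  110^39=95  110^40=25  110^41=109  110^42=36
Found 36 at exponent 42.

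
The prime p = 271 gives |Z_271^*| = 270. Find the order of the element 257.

The order of 257 must divide p − 1 = 270 = 2 · 3^3 · 5.
Divisors: 1, 2, 3, 5, 6, 9, 10, 15, 18, 27, 30, 45, 54, 90, 135, 270.
Check each in increasing order: 257^1 ≡ 257;  257^2 ≡ 196;  257^3 ≡ 237;  257^5 ≡ 111;  257^6 ≡ 72;  257^9 ≡ 262;  257^10 ≡ 126;  257^15 ≡ 165;  257^18 ≡ 81;  257^27 ≡ 84;  257^30 ≡ 125;  257^45 ≡ 29;  257^54 ≡ 10;  257^90 ≡ 28;  257^135 ≡ 270;  257^270 ≡ 1.
Smallest exponent giving 1 is 270.

270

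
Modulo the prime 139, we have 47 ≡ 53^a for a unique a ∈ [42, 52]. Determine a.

52

Compute 53^42 mod 139 = 6, then multiply by 53 repeatedly:
  53^42=6  53^43=40  53^44=35  53^45=48  53^46=42
  53^47=2  53^48=106  53^49=58  53^50=16  53^51=14
  53^52=47
Found 47 at exponent 52.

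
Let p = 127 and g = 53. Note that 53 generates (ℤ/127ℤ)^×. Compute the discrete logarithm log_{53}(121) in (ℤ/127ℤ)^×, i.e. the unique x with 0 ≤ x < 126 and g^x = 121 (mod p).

26

Successive powers of 53 modulo 127:
  53^0=1  53^1=53  53^2=15  53^3=33  53^4=98  53^5=114
  53^6=73  53^7=59  53^8=79  53^9=123  53^10=42  53^11=67
  53^12=122  53^13=116  53^14=52  53^15=89  53^16=18  53^17=65
  53^18=16  53^19=86  53^20=113  53^21=20  53^22=44  53^23=46
  53^24=25  53^25=55  53^26=121
So 53^26 ≡ 121 (mod 127), giving x = 26.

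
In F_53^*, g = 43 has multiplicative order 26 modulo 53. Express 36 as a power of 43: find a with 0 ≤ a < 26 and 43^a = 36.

4

Successive powers of 43 modulo 53:
  43^0=1  43^1=43  43^2=47  43^3=7  43^4=36
So 43^4 ≡ 36 (mod 53), giving a = 4.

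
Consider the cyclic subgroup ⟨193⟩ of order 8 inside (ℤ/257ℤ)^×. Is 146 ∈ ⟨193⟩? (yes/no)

no

⟨193⟩ has order 8; its elements mod 257 are {1, 4, 16, 64, 193, 241, 253, 256}.
146 is not in this set.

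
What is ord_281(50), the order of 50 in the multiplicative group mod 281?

The order of 50 must divide p − 1 = 280 = 2^3 · 5 · 7.
Divisors: 1, 2, 4, 5, 7, 8, 10, 14, 20, 28, 35, 40, 56, 70, 140, 280.
Check each in increasing order: 50^1 ≡ 50;  50^2 ≡ 252;  50^4 ≡ 279;  50^5 ≡ 181;  50^7 ≡ 90;  50^8 ≡ 4;  50^10 ≡ 165;  50^14 ≡ 232;  50^20 ≡ 249;  50^28 ≡ 153;  50^35 ≡ 1.
Smallest exponent giving 1 is 35.

35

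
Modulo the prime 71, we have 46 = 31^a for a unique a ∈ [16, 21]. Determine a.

21

Compute 31^16 mod 71 = 64, then multiply by 31 repeatedly:
  31^16=64  31^17=67  31^18=18  31^19=61  31^20=45
  31^21=46
Found 46 at exponent 21.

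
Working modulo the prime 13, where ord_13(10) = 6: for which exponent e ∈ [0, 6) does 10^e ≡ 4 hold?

Successive powers of 10 modulo 13:
  10^0=1  10^1=10  10^2=9  10^3=12  10^4=3  10^5=4
So 10^5 ≡ 4 (mod 13), giving e = 5.

5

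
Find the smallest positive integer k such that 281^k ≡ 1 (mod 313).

156

The order of 281 must divide p − 1 = 312 = 2^3 · 3 · 13.
Divisors: 1, 2, 3, 4, 6, 8, 12, 13, 24, 26, 39, 52, 78, 104, 156, 312.
Check each in increasing order: 281^1 ≡ 281;  281^2 ≡ 85;  281^3 ≡ 97;  281^4 ≡ 26;  281^6 ≡ 19;  281^8 ≡ 50;  281^12 ≡ 48;  281^13 ≡ 29;  281^24 ≡ 113;  281^26 ≡ 215;  281^39 ≡ 288;  281^52 ≡ 214;  281^78 ≡ 312;  281^104 ≡ 98;  281^156 ≡ 1.
Smallest exponent giving 1 is 156.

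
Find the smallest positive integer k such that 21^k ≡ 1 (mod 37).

18

The order of 21 must divide p − 1 = 36 = 2^2 · 3^2.
Divisors: 1, 2, 3, 4, 6, 9, 12, 18, 36.
Check each in increasing order: 21^1 ≡ 21;  21^2 ≡ 34;  21^3 ≡ 11;  21^4 ≡ 9;  21^6 ≡ 10;  21^9 ≡ 36;  21^12 ≡ 26;  21^18 ≡ 1.
Smallest exponent giving 1 is 18.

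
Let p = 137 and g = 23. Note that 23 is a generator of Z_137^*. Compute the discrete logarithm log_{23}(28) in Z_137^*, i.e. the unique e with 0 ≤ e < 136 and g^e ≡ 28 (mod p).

118

Baby-step giant-step with m = ceil(sqrt(136)) = 12.
Baby table (23^j mod 137 for j=0..11):
  0:1  1:23  2:118  3:111  4:87  5:83  6:128  7:67
  8:34  9:97  10:39  11:75
Giant step factor: 23^(-12) ≡ 22 (mod 137).
Scan 28·22^i mod 137 for i = 0, 1, …:
  i=0: 28   i=1: 68   i=2: 126   i=3: 32
  i=4: 19   i=5: 7   i=6: 17   i=7: 100
  i=8: 8   i=9: 39
Match at i=9, j=10: e = 9·12 + 10 = 118.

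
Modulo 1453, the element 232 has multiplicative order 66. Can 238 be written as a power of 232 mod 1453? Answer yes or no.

238 ∈ ⟨232⟩ iff 238^66 ≡ 1 (mod 1453), since |⟨232⟩| = 66.
238^66 mod 1453 = 86.
Since 86 ≠ 1, 238 does not lie in the subgroup.

no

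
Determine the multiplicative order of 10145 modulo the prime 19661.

9830

The order of 10145 must divide p − 1 = 19660 = 2^2 · 5 · 983.
Divisors: 1, 2, 4, 5, 10, 20, 983, 1966, 3932, 4915, 9830, 19660.
Check each in increasing order: 10145^1 ≡ 10145;  10145^2 ≡ 15351;  10145^4 ≡ 16116;  10145^5 ≡ 15605;  10145^10 ≡ 14540;  10145^20 ≡ 16528;  10145^983 ≡ 5553;  10145^1966 ≡ 7361;  10145^3932 ≡ 18266;  10145^4915 ≡ 19660;  10145^9830 ≡ 1.
Smallest exponent giving 1 is 9830.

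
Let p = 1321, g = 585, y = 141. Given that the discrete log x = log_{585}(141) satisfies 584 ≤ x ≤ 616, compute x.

607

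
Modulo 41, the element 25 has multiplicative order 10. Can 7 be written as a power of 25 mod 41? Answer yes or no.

no

⟨25⟩ has order 10; its elements mod 41 are {1, 4, 10, 16, 18, 23, 25, 31, 37, 40}.
7 is not in this set.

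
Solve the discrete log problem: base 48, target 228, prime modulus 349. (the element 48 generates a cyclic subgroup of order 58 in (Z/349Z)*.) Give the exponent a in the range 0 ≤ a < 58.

42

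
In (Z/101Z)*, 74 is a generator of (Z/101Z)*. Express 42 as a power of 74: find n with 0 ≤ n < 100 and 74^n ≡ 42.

47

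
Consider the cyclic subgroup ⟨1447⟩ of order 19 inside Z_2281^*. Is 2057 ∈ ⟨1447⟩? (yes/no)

no

⟨1447⟩ has order 19; its elements mod 2281 are {1, 206, 251, 372, 518, 1024, 1092, 1240, 1359, 1378, 1414, 1447, 1524, 1552, 1597, 1672, 1782, 2132, 2249}.
2057 is not in this set.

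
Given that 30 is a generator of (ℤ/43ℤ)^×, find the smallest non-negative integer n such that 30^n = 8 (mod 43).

Successive powers of 30 modulo 43:
  30^0=1  30^1=30  30^2=40  30^3=39  30^4=9  30^5=12
  30^6=16  30^7=7  30^8=38  30^9=22  30^10=15  30^11=20
  30^12=41  30^13=26  30^14=6  30^15=8
So 30^15 ≡ 8 (mod 43), giving n = 15.

15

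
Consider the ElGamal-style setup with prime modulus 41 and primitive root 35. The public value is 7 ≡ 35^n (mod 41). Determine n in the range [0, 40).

19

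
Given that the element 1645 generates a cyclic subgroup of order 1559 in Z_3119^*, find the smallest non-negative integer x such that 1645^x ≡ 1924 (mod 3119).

963

Baby-step giant-step with m = ceil(sqrt(1559)) = 40.
Baby table (1645^j mod 3119 for j=0..39):
  0:1  1:1645  2:1852  3:2396  4:2123  5:2174  6:1856  7:2738
  8:174  9:2401  10:991  11:2077  12:1360  13:877  14:1687  15:2324
  16:2205  17:2947  18:889  19:2713  20:2715  21:2886  22:352  23:2025
  24:33  25:1262  26:1855  27:1093  28:1441  29:5  30:1987  31:3022
  32:2623  33:1258  34:1513  35:3042  36:1214  37:870  38:2648  39:1836
Giant step factor: 1645^(-40) ≡ 2406 (mod 3119).
Scan 1924·2406^i mod 3119 for i = 0, 1, …:
  i=0: 1924   i=1: 548   i=2: 2270   i=3: 251
  i=4: 1939   i=5: 2329   i=6: 1850   i=7: 287
  i=8: 1223   i=9: 1321     …   i=23: 2197
  i=24: 2396
Match at i=24, j=3: x = 24·40 + 3 = 963.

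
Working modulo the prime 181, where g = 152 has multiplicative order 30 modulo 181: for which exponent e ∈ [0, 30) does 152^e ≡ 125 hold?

6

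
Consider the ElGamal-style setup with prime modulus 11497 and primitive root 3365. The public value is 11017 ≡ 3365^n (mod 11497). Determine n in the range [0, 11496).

9359

Baby-step giant-step with m = ceil(sqrt(11496)) = 108.
Baby table (3365^j mod 11497 for j=0..107):
  0:1  1:3365  2:10177  3:7539  4:6353  5:4922  6:6850  7:10262
  8:6139  9:9123  10:1905  11:6496  12:3243  13:2042  14:7621  15:6355
  16:155  17:4210  18:2346  19:7348  20:7470  21:4108  22:4026  23:4024
  24:8791  25:11431  26:7850  27:6641  28:8294  29:6091  30:8561  31:7780
  32:1031  33:8718  34:7223  35:737  36:8150  37:4405  38:3192  39:2882
  40:5959  41:1267  42:9565  43:6122  44:9403  45:1351  46:4800  47:10212
  48:10344  49:6141  50:4356  51:10762  52:10077  53:4452  54:389  55:9824
  56:3885  57:936  58:10959  59:6156  60:8843  61:2459  62:8192  63:7771
  64:5237  65:9101  66:8354  67:1045  68:9840  69:240  70:2810  71:5116
  72:4331  73:7116  74:8586  75:11426  76:2522  77:1744  78:5090  79:8817
  80:6945  81:8021  82:7206  83:1017  84:7596  85:2709  86:10161  87:11184
  88:4479  89:10765  90:8675  91:492  92:12  93:5889  94:7154  95:9989
  96:7254  97:1579  98:1721  99:8174  100:4686  101:6003  102:11363  103:8970
  104:4425  105:1510  106:10973  107:7278
Giant step factor: 3365^(-108) ≡ 1774 (mod 11497).
Scan 11017·1774^i mod 11497 for i = 0, 1, …:
  i=0: 11017   i=1: 10755   i=2: 5847   i=3: 2284
  i=4: 4872   i=5: 8681   i=6: 5611   i=7: 9009
  i=8: 1136   i=9: 3289     …   i=85: 7741
  i=86: 5116
Match at i=86, j=71: n = 86·108 + 71 = 9359.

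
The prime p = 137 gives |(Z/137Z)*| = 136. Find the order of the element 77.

34

The order of 77 must divide p − 1 = 136 = 2^3 · 17.
Divisors: 1, 2, 4, 8, 17, 34, 68, 136.
Check each in increasing order: 77^1 ≡ 77;  77^2 ≡ 38;  77^4 ≡ 74;  77^8 ≡ 133;  77^17 ≡ 136;  77^34 ≡ 1.
Smallest exponent giving 1 is 34.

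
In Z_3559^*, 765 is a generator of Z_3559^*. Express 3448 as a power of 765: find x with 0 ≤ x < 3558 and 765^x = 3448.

1746

Baby-step giant-step with m = ceil(sqrt(3558)) = 60.
Baby table (765^j mod 3559 for j=0..59):
  0:1  1:765  2:1549  3:3397  4:635  5:1751  6:1331  7:341
  8:1058  9:1477  10:1702  11:2995  12:2738  13:1878  14:2393  15:1319
  16:1838  17:265  18:3421  19:1200  20:3337  21:1002  22:1345  23:374
  24:1390  25:2768  26:3474  27:2596  28:18  29:3093  30:2969  31:643
  32:753  33:3046  34:2604  35:2579  36:1249  37:1673  38:2164  39:525
  40:3017  41:1773  42:366  43:2388  44:1053  45:1211  46:1075  47:246
  48:3122  49:241  50:2856  51:3173  52:107  53:3557  54:2029  55:461
  56:324  57:2289  58:57  59:897
Giant step factor: 765^(-60) ≡ 2938 (mod 3559).
Scan 3448·2938^i mod 3559 for i = 0, 1, …:
  i=0: 3448   i=1: 1310   i=2: 1501   i=3: 337
  i=4: 704   i=5: 573   i=6: 67   i=7: 1101
  i=8: 3166   i=9: 2041     …   i=28: 3362
  i=29: 1331
Match at i=29, j=6: x = 29·60 + 6 = 1746.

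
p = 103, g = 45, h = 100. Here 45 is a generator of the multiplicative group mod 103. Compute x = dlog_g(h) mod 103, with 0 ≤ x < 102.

Baby-step giant-step with m = ceil(sqrt(102)) = 11.
Baby table (45^j mod 103 for j=0..10):
  0:1  1:45  2:68  3:73  4:92  5:20  6:76  7:21
  8:18  9:89  10:91
Giant step factor: 45^(-11) ≡ 70 (mod 103).
Scan 100·70^i mod 103 for i = 0, 1, …:
  i=0: 100   i=1: 99   i=2: 29   i=3: 73
Match at i=3, j=3: x = 3·11 + 3 = 36.

36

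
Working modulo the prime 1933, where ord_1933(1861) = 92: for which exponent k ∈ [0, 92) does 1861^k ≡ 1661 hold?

Baby-step giant-step with m = ceil(sqrt(92)) = 10.
Baby table (1861^j mod 1933 for j=0..9):
  0:1  1:1861  2:1318  3:1754  4:1290  5:1837  6:1113  7:1050
  8:1720  9:1805
Giant step factor: 1861^(-10) ≡ 254 (mod 1933).
Scan 1661·254^i mod 1933 for i = 0, 1, …:
  i=0: 1661   i=1: 500   i=2: 1355   i=3: 96
  i=4: 1188   i=5: 204   i=6: 1558   i=7: 1400
  i=8: 1861
Match at i=8, j=1: k = 8·10 + 1 = 81.

81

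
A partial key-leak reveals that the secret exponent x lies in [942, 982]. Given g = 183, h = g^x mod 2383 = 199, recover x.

Compute 183^942 mod 2383 = 1076, then multiply by 183 repeatedly:
  183^942=1076  183^943=1502  183^944=821  183^945=114  183^946=1798
  183^947=180  183^948=1961  183^949=1413  183^950=1215  183^951=726
  183^952=1793  183^953=1648  183^954=1326  183^955=1975  183^956=1592
  183^957=610  183^958=2012  183^959=1214  183^960=543  183^961=1666
  183^962=2237  183^963=1878  183^964=522  183^965=206  183^966=1953
  183^967=2332  183^968=199
Found 199 at exponent 968.

968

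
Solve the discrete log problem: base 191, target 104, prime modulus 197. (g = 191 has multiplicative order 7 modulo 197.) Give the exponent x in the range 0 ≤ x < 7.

Successive powers of 191 modulo 197:
  191^0=1  191^1=191  191^2=36  191^3=178  191^4=114  191^5=104
So 191^5 ≡ 104 (mod 197), giving x = 5.

5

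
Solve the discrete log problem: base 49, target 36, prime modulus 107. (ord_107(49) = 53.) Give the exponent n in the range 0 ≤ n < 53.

Baby-step giant-step with m = ceil(sqrt(53)) = 8.
Baby table (49^j mod 107 for j=0..7):
  0:1  1:49  2:47  3:56  4:69  5:64  6:33  7:12
Giant step factor: 49^(-8) ≡ 105 (mod 107).
Scan 36·105^i mod 107 for i = 0, 1, …:
  i=0: 36   i=1: 35   i=2: 37   i=3: 33
Match at i=3, j=6: n = 3·8 + 6 = 30.

30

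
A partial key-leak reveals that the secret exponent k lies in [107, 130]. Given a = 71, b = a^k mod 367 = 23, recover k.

124

Compute 71^107 mod 367 = 223, then multiply by 71 repeatedly:
  71^107=223  71^108=52  71^109=22  71^110=94  71^111=68
  71^112=57  71^113=10  71^114=343  71^115=131  71^116=126
  71^117=138  71^118=256  71^119=193  71^120=124  71^121=363
  71^122=83  71^123=21  71^124=23
Found 23 at exponent 124.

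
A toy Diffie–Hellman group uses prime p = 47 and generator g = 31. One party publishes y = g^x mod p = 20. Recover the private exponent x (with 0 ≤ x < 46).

43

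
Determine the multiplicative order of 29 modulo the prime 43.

42

The order of 29 must divide p − 1 = 42 = 2 · 3 · 7.
Divisors: 1, 2, 3, 6, 7, 14, 21, 42.
Check each in increasing order: 29^1 ≡ 29;  29^2 ≡ 24;  29^3 ≡ 8;  29^6 ≡ 21;  29^7 ≡ 7;  29^14 ≡ 6;  29^21 ≡ 42;  29^42 ≡ 1.
Smallest exponent giving 1 is 42.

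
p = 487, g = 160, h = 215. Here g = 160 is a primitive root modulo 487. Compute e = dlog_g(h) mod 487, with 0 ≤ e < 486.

480

Baby-step giant-step with m = ceil(sqrt(486)) = 23.
Baby table (160^j mod 487 for j=0..22):
  0:1  1:160  2:276  3:330  4:204  5:11  6:299  7:114
  8:221  9:296  10:121  11:367  12:280  13:483  14:334  15:357
  16:141  17:158  18:443  19:265  20:31  21:90  22:277
Giant step factor: 160^(-23) ≡ 325 (mod 487).
Scan 215·325^i mod 487 for i = 0, 1, …:
  i=0: 215   i=1: 234   i=2: 78   i=3: 26
  i=4: 171   i=5: 57   i=6: 19   i=7: 331
  i=8: 435   i=9: 145     …   i=19: 93
  i=20: 31
Match at i=20, j=20: e = 20·23 + 20 = 480.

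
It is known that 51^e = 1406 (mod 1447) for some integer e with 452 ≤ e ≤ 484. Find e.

478

Compute 51^452 mod 1447 = 578, then multiply by 51 repeatedly:
  51^452=578  51^453=538  51^454=1392  51^455=89  51^456=198
  51^457=1416  51^458=1313  51^459=401  51^460=193  51^461=1161
  51^462=1331  51^463=1319  51^464=707  51^465=1329  51^466=1217
  51^467=1293  51^468=828  51^469=265  51^470=492  51^471=493
  51^472=544  51^473=251  51^474=1225  51^475=254  51^476=1378
  51^477=822  51^478=1406
Found 1406 at exponent 478.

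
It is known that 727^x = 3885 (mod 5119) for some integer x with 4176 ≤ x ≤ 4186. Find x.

Compute 727^4176 mod 5119 = 4531, then multiply by 727 repeatedly:
  727^4176=4531  727^4177=2520  727^4178=4557  727^4179=946  727^4180=1796
  727^4181=347  727^4182=1438  727^4183=1150  727^4184=1653  727^4185=3885
Found 3885 at exponent 4185.

4185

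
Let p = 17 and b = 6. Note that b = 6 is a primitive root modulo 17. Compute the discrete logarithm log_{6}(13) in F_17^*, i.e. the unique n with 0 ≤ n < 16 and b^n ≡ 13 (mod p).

Successive powers of 6 modulo 17:
  6^0=1  6^1=6  6^2=2  6^3=12  6^4=4  6^5=7
  6^6=8  6^7=14  6^8=16  6^9=11  6^10=15  6^11=5
  6^12=13
So 6^12 ≡ 13 (mod 17), giving n = 12.

12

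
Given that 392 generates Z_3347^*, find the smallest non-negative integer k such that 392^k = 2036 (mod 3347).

146

Baby-step giant-step with m = ceil(sqrt(3346)) = 58.
Baby table (392^j mod 3347 for j=0..57):
  0:1  1:392  2:3049  3:329  4:1782  5:2368  6:1137  7:553
  8:2568  9:2556  10:1199  11:1428  12:827  13:2872  14:1232  15:976
  16:1034  17:341  18:3139  19:2139  20:1738  21:1855  22:861  23:2812
  24:1141  25:2121  26:1376  27:525  28:1633  29:859  30:2028  31:1737
  32:1463  33:1159  34:2483  35:2706  36:3100  37:239  38:3319  39:2412
  40:1650  41:829  42:309  43:636  44:1634  45:1251  46:1730  47:2066
  48:3245  49:180  50:273  51:3259  52:2321  53:2795  54:1171  55:493
  56:2477  57:354
Giant step factor: 392^(-58) ≡ 1844 (mod 3347).
Scan 2036·1844^i mod 3347 for i = 0, 1, …:
  i=0: 2036   i=1: 2397   i=2: 2028
Match at i=2, j=30: k = 2·58 + 30 = 146.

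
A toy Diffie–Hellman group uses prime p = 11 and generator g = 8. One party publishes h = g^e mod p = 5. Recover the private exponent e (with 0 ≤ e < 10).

8

Successive powers of 8 modulo 11:
  8^0=1  8^1=8  8^2=9  8^3=6  8^4=4  8^5=10
  8^6=3  8^7=2  8^8=5
So 8^8 ≡ 5 (mod 11), giving e = 8.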